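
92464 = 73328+19136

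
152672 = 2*76336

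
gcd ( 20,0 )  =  20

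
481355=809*595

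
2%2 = 0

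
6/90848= 3/45424 = 0.00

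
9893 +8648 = 18541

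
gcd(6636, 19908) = 6636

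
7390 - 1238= 6152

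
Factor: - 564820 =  - 2^2 * 5^1 *31^1 *911^1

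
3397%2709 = 688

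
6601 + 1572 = 8173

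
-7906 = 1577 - 9483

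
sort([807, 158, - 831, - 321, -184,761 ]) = [ - 831, - 321,-184,158, 761, 807 ] 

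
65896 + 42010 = 107906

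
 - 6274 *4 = - 25096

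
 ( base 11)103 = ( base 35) 3J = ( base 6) 324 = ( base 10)124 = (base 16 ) 7C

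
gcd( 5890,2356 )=1178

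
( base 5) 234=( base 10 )69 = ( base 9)76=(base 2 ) 1000101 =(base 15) 49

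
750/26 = 375/13 = 28.85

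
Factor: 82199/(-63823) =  - 13^1*6323^1*63823^(-1 )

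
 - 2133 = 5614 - 7747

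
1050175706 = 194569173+855606533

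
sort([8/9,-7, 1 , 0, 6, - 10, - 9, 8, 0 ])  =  [ - 10, - 9, - 7, 0,0,  8/9, 1, 6 , 8 ]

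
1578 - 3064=-1486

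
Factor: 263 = 263^1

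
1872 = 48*39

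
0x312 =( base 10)786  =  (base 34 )N4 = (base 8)1422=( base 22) 1DG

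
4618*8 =36944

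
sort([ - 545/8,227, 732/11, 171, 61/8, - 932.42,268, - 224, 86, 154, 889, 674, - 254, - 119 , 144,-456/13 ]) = [ - 932.42, - 254, - 224,-119, - 545/8 , - 456/13, 61/8, 732/11, 86,144,  154, 171,227, 268,674,889 ]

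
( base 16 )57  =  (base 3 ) 10020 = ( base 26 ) 39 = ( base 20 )47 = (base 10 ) 87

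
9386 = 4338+5048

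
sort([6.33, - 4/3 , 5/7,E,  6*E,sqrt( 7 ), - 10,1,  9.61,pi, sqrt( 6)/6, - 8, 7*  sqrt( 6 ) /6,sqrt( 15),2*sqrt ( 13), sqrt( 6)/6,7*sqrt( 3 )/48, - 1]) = [- 10, - 8, - 4/3, - 1,7 *sqrt(3)/48, sqrt( 6)/6,sqrt( 6)/6,5/7,1,sqrt( 7), E,7*sqrt( 6) /6,pi , sqrt(15 ),6.33, 2*sqrt ( 13),9.61,6*E ] 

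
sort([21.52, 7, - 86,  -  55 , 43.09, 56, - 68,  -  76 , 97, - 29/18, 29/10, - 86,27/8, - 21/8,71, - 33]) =[-86, - 86,- 76, - 68, - 55, - 33, - 21/8, - 29/18, 29/10, 27/8 , 7 , 21.52, 43.09,56,71,97]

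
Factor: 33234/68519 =2^1*3^1*11^(- 1)* 29^1*191^1*6229^( - 1 )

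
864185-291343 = 572842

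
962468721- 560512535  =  401956186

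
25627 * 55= 1409485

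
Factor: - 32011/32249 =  - 269/271 = - 269^1 * 271^(-1 )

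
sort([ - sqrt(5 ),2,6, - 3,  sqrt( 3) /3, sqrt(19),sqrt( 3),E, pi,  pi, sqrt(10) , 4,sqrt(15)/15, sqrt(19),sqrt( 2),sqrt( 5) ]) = [-3 , - sqrt( 5),sqrt(15 )/15,sqrt( 3)/3,sqrt( 2), sqrt( 3),2,sqrt(5),E,pi,pi,sqrt(10), 4, sqrt(19 ),sqrt(19 ), 6 ]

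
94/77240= 47/38620 = 0.00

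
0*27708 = 0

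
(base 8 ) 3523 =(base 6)12403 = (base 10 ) 1875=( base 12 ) 1103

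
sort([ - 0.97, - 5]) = [  -  5, - 0.97]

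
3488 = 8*436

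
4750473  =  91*52203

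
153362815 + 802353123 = 955715938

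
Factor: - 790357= - 37^1*41^1*521^1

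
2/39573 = 2/39573=0.00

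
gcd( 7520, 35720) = 1880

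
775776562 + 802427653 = 1578204215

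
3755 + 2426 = 6181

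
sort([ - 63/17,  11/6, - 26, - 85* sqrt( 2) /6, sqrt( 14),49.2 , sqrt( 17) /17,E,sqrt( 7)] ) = [ - 26, - 85*sqrt( 2)/6,-63/17,sqrt( 17)/17,11/6,sqrt( 7 ), E , sqrt( 14 ),49.2 ]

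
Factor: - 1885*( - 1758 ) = 3313830 =2^1*3^1 * 5^1 * 13^1 *29^1 * 293^1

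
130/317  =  130/317= 0.41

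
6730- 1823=4907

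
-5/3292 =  - 1 + 3287/3292 = - 0.00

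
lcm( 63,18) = 126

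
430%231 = 199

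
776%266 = 244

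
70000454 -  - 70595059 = 140595513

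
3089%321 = 200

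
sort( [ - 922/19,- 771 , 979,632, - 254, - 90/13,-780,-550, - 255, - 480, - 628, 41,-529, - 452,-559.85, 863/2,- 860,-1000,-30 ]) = [ - 1000  ,  -  860, - 780, - 771, - 628, - 559.85, - 550, - 529, -480, - 452,  -  255, - 254, - 922/19 ,-30,  -  90/13, 41,863/2,632,979]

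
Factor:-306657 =  -  3^2*13^1 *2621^1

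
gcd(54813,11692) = 1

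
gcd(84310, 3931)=1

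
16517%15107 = 1410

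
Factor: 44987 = 44987^1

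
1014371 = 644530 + 369841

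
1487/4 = 1487/4=371.75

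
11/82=11/82=0.13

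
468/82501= 468/82501  =  0.01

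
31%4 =3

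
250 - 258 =  -  8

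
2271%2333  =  2271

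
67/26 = 2+ 15/26 = 2.58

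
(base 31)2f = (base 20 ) 3h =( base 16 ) 4D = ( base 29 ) 2J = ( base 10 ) 77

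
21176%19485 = 1691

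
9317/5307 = 1 + 4010/5307   =  1.76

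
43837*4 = 175348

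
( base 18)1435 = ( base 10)7187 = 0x1c13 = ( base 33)6jq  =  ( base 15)21E2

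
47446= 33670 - -13776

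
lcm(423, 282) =846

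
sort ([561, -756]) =[ - 756 , 561] 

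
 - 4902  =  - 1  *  4902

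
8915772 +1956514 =10872286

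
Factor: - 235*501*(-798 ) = 93952530 = 2^1*3^2*5^1*7^1*19^1*47^1 *167^1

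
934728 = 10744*87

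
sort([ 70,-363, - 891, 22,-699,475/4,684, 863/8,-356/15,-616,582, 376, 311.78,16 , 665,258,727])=[ - 891,-699, - 616, - 363,-356/15,16 , 22 , 70, 863/8, 475/4,258,311.78, 376,582,665,684, 727]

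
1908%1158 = 750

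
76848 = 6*12808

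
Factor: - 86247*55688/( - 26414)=2401461468/13207 = 2^2*3^2*7^1*37^2*47^( - 1)* 281^(-1)*6961^1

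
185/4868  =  185/4868=0.04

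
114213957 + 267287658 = 381501615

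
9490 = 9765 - 275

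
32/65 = 32/65 = 0.49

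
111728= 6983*16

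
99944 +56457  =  156401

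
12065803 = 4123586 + 7942217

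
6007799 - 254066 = 5753733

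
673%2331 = 673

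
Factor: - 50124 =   -  2^2 * 3^1 *4177^1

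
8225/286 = 8225/286  =  28.76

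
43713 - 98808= -55095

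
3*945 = 2835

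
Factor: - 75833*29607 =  - 2245187631 = - 3^1*71^1*139^1*75833^1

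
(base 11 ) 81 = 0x59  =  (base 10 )89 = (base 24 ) 3H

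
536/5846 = 268/2923 = 0.09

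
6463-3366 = 3097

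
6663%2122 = 297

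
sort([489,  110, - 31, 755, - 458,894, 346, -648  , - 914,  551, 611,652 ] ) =[ - 914,-648, -458, - 31,110,346,489,551,  611  ,  652, 755,894]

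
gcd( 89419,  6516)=1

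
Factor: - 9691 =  - 11^1*881^1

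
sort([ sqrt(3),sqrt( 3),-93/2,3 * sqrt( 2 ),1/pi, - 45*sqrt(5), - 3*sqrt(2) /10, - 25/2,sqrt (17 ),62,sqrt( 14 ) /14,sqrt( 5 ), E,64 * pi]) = [ - 45*sqrt( 5), - 93/2, - 25/2,  -  3* sqrt( 2 )/10, sqrt( 14 )/14,  1/pi, sqrt( 3), sqrt( 3),sqrt( 5 ),E, sqrt( 17 ),3 * sqrt ( 2),62 , 64*pi]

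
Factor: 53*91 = 4823 = 7^1*13^1*53^1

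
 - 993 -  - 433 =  - 560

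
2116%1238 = 878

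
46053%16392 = 13269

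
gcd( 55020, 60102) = 42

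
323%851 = 323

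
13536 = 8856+4680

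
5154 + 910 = 6064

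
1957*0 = 0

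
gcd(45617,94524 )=1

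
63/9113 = 63/9113 = 0.01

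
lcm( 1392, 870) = 6960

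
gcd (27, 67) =1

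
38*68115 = 2588370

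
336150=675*498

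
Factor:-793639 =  - 7^1*11^2*937^1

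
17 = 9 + 8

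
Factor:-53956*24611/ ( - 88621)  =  2^2 * 7^1*13^( - 1 )*17^( - 1 )*41^1*47^1*401^( - 1 )*24611^1 = 1327911116/88621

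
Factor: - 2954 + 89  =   - 3^1*5^1* 191^1 = - 2865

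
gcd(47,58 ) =1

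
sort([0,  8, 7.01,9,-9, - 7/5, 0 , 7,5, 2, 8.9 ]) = [-9, - 7/5,0 , 0, 2, 5, 7,7.01, 8, 8.9, 9] 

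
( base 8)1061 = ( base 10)561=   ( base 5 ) 4221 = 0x231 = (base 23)119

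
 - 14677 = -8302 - 6375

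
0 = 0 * 3427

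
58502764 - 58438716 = 64048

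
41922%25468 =16454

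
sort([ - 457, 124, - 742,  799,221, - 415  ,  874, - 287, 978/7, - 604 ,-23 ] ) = [ - 742,-604, - 457 ,-415, - 287, - 23, 124, 978/7,221, 799, 874]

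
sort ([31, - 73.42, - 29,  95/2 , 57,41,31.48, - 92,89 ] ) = [ - 92, - 73.42,  -  29,31,  31.48, 41 , 95/2,  57,  89]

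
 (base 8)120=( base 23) 3B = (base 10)80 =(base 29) 2m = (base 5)310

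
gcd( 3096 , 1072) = 8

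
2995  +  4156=7151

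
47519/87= 47519/87 =546.20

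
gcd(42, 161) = 7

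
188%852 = 188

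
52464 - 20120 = 32344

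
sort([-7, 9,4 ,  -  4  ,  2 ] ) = [ - 7, -4, 2,  4,9] 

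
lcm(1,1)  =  1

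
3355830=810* 4143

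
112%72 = 40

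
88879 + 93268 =182147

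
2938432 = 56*52472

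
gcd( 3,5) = 1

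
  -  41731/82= - 41731/82 = - 508.91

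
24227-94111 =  - 69884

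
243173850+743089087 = 986262937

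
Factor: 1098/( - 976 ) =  - 2^( - 3)*3^2 = -  9/8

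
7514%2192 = 938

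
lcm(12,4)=12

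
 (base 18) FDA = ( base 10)5104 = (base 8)11760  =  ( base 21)BC1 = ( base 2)1001111110000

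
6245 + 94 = 6339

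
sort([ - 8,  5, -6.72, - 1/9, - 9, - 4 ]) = [ - 9, - 8,  -  6.72, - 4 , - 1/9,5]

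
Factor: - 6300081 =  - 3^2*17^1 * 41177^1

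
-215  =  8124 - 8339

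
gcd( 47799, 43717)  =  1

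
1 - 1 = 0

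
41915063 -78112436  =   - 36197373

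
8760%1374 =516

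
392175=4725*83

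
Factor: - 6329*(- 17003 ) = 7^2*347^1*6329^1 =107611987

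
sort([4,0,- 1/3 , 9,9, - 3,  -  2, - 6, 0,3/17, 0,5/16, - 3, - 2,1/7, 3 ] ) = [ - 6, - 3,-3, - 2, - 2, - 1/3, 0,0, 0, 1/7, 3/17, 5/16, 3, 4, 9 , 9]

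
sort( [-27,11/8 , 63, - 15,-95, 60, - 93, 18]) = [ - 95, - 93, - 27, - 15,11/8, 18, 60,63 ] 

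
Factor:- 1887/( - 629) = 3 = 3^1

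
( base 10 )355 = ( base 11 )2a3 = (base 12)257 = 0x163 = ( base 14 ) 1b5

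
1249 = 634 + 615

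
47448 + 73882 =121330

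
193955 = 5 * 38791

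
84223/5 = 84223/5=16844.60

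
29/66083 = 29/66083 =0.00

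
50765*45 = 2284425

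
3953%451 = 345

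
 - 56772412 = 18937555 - 75709967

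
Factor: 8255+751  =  2^1*3^1*19^1*79^1 = 9006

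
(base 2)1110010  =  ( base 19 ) 60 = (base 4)1302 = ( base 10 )114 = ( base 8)162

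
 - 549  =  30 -579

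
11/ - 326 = - 11/326 = - 0.03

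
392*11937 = 4679304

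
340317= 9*37813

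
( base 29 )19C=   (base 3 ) 1112021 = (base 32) 12Q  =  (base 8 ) 2132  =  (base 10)1114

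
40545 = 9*4505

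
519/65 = 519/65 = 7.98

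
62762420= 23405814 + 39356606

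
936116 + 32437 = 968553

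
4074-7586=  -3512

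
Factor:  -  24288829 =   -  24288829^1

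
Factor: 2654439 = 3^1*884813^1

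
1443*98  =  141414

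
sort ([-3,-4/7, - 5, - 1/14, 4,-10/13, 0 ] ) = [ - 5,-3, - 10/13,-4/7, - 1/14, 0, 4]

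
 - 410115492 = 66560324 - 476675816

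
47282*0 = 0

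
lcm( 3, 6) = 6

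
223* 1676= 373748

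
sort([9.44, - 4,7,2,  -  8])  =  [ - 8, - 4,2, 7,  9.44 ] 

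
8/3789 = 8/3789 =0.00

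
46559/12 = 46559/12=3879.92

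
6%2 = 0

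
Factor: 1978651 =683^1*2897^1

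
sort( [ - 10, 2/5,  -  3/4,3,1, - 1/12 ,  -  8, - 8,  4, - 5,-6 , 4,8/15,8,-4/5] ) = [ - 10,-8,- 8,-6,-5, - 4/5, - 3/4, - 1/12,2/5,8/15, 1, 3,4, 4, 8 ]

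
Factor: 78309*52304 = 4095873936 = 2^4*3^2*7^2 * 11^1*113^1 * 467^1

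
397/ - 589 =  - 397/589 = - 0.67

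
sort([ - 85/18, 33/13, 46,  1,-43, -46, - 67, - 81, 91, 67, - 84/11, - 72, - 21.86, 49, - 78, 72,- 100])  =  [-100, - 81, - 78, - 72, - 67, - 46, - 43, - 21.86, - 84/11, - 85/18,  1,33/13  ,  46,49, 67,  72, 91 ] 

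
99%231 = 99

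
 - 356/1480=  - 89/370 =-  0.24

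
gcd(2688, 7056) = 336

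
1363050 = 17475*78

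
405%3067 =405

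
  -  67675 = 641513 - 709188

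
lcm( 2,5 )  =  10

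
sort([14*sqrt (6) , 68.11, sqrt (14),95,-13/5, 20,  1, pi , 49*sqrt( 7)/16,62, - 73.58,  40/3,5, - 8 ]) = [ - 73.58,-8, - 13/5, 1, pi, sqrt ( 14),5,49*sqrt( 7 ) /16,  40/3, 20, 14*sqrt( 6),62, 68.11,95 ]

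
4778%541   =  450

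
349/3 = 349/3= 116.33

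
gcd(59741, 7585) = 1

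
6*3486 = 20916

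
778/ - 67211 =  - 1 + 66433/67211 = - 0.01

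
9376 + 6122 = 15498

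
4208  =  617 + 3591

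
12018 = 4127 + 7891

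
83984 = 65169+18815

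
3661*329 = 1204469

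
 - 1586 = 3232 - 4818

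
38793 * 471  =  18271503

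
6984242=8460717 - 1476475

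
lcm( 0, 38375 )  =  0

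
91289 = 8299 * 11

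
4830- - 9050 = 13880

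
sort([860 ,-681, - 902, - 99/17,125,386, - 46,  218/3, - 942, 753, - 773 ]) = [ - 942, -902, - 773,-681, - 46, - 99/17,218/3,125,386 , 753,860 ]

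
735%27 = 6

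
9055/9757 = 9055/9757 = 0.93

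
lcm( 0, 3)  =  0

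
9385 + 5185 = 14570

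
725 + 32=757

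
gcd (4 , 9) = 1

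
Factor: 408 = 2^3 * 3^1*17^1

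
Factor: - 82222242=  - 2^1*3^1*13703707^1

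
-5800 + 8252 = 2452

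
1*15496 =15496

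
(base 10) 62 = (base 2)111110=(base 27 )28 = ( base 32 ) 1U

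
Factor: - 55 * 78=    - 4290= - 2^1*3^1*5^1 * 11^1  *  13^1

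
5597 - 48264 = -42667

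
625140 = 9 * 69460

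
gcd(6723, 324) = 81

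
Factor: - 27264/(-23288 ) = 2^4*3^1*41^(-1 ) = 48/41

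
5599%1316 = 335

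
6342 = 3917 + 2425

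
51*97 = 4947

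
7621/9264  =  7621/9264 = 0.82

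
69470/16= 34735/8 = 4341.88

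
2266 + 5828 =8094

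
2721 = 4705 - 1984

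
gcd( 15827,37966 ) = 1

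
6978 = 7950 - 972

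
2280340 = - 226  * ( - 10090 ) 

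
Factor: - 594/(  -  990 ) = 3^1*5^(  -  1) = 3/5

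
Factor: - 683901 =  - 3^2*75989^1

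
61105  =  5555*11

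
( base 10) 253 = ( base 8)375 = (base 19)d6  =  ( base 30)8D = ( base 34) 7f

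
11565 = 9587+1978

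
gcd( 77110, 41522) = 2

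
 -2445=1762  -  4207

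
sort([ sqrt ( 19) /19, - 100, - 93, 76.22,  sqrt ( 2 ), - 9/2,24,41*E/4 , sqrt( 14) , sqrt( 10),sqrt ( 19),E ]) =[-100, - 93, - 9/2, sqrt( 19 ) /19,sqrt( 2), E,sqrt(10), sqrt( 14), sqrt ( 19) , 24,41*E/4 , 76.22 ]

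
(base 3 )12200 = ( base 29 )58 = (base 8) 231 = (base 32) 4P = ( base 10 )153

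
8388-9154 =  -  766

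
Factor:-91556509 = - 11^1*17^1*29^1 * 16883^1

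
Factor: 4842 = 2^1 * 3^2*269^1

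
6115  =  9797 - 3682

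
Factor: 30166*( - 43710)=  - 1318555860 = -2^2 * 3^1*5^1*31^1*47^1*15083^1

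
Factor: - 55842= - 2^1*3^1*41^1*227^1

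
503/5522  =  503/5522 = 0.09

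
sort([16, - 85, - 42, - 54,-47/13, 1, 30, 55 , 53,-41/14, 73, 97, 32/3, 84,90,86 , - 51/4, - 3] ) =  [ - 85, - 54, - 42,  -  51/4, - 47/13, - 3, - 41/14, 1 , 32/3, 16, 30, 53,55, 73, 84,86, 90,97]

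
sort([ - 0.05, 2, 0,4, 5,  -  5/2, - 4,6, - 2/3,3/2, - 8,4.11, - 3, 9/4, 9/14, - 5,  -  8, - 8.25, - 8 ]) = [ - 8.25,-8, - 8 , - 8, - 5, - 4, - 3,- 5/2, - 2/3, - 0.05,0, 9/14, 3/2,  2, 9/4 , 4, 4.11, 5, 6]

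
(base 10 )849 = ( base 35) o9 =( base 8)1521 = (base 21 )1J9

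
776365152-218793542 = 557571610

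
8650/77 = 112 + 26/77 = 112.34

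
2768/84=32 + 20/21 = 32.95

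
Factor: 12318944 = 2^5 * 11^1*79^1*443^1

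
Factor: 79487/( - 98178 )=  - 2^( - 1 )*3^ ( - 1 )*101^1*787^1*16363^ ( - 1)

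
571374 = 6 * 95229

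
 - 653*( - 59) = 38527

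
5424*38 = 206112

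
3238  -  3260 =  - 22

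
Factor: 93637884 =2^2 * 3^1 * 1571^1* 4967^1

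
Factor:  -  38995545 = - 3^1*5^1*53^1*181^1*271^1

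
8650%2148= 58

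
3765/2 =1882 + 1/2 = 1882.50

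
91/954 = 91/954=0.10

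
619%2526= 619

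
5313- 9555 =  - 4242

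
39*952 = 37128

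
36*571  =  20556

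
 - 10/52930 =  - 1/5293= -0.00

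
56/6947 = 56/6947 = 0.01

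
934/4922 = 467/2461= 0.19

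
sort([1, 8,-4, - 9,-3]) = [ - 9,- 4, - 3, 1,8 ]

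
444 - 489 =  - 45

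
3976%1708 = 560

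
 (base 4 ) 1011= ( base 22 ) 33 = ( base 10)69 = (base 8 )105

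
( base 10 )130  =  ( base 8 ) 202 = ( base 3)11211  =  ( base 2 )10000010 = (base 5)1010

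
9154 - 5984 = 3170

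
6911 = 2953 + 3958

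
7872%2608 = 48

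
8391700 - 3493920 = 4897780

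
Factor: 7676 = 2^2*19^1 * 101^1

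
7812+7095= 14907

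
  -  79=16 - 95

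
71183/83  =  857 + 52/83 = 857.63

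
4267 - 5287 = -1020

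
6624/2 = 3312 = 3312.00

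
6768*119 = 805392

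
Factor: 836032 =2^6*13063^1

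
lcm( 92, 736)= 736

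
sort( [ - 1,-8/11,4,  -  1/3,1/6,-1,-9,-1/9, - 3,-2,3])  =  [-9, - 3,-2, -1, -1, - 8/11,-1/3,-1/9,  1/6,3, 4]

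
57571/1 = 57571 = 57571.00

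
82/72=1 + 5/36=1.14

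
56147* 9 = 505323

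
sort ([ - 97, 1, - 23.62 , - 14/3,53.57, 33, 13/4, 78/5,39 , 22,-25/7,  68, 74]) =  [ - 97 , - 23.62, - 14/3, - 25/7, 1, 13/4, 78/5, 22, 33,39, 53.57,68, 74] 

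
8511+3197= 11708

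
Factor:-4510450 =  - 2^1*5^2*7^3*263^1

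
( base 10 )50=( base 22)26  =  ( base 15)35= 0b110010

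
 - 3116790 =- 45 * 69262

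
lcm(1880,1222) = 24440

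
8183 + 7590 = 15773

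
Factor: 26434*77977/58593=2^1*3^(-1 ) *13217^1*19531^( - 1 )*77977^1= 2061244018/58593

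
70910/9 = 70910/9 = 7878.89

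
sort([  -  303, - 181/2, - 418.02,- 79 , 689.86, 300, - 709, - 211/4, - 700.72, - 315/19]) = [ - 709, - 700.72,  -  418.02, - 303, - 181/2, - 79  , - 211/4, - 315/19, 300,  689.86] 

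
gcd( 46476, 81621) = 9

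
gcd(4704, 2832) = 48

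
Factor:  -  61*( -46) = 2806  =  2^1 * 23^1*61^1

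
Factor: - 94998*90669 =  - 8613373662 = - 2^1*3^2*71^1 *223^1*30223^1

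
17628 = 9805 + 7823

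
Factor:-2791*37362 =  - 104277342=   - 2^1*3^1*13^1*479^1*2791^1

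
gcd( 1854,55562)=2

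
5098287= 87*58601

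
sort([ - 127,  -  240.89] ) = [ - 240.89, - 127 ] 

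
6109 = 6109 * 1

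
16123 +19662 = 35785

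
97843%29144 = 10411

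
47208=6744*7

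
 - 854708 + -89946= - 944654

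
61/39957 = 61/39957 = 0.00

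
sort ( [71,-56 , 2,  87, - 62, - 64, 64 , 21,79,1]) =[ - 64,-62, - 56,1,2,21, 64,71,79,87]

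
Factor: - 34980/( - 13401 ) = 11660/4467  =  2^2*3^ ( - 1)*5^1*11^1*53^1*1489^( - 1)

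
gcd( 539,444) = 1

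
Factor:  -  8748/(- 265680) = 2^( - 2 ) * 3^3*5^( - 1 ) * 41^(-1 )  =  27/820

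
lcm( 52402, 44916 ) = 314412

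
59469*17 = 1010973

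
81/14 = 81/14 = 5.79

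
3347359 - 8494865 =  - 5147506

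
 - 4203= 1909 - 6112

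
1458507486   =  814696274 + 643811212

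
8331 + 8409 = 16740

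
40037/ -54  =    -  742 + 31/54 = - 741.43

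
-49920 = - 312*160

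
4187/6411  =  4187/6411 = 0.65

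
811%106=69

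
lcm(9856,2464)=9856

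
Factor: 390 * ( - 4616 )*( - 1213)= 2^4*3^1 * 5^1*13^1*577^1*1213^1= 2183691120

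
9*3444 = 30996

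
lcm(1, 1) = 1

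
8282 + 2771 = 11053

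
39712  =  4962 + 34750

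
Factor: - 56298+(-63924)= - 2^1 * 3^2*6679^1= -120222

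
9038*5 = 45190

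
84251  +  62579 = 146830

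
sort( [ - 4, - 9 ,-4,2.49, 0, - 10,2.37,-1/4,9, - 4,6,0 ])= [- 10, - 9, -4, - 4, -4, - 1/4, 0 , 0, 2.37,2.49, 6, 9 ]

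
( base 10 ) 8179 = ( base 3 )102012221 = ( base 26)C2F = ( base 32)7vj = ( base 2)1111111110011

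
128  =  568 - 440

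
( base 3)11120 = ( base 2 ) 1111011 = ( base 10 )123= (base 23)58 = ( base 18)6F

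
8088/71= 8088/71 = 113.92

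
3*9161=27483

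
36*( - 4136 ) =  - 148896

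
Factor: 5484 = 2^2*3^1*457^1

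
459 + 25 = 484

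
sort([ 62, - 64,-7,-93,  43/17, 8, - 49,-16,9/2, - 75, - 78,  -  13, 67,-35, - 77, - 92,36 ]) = [ - 93, - 92, - 78, - 77, - 75, - 64, - 49, - 35,  -  16, - 13, - 7,43/17,9/2, 8, 36 , 62,67 ] 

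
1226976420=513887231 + 713089189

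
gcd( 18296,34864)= 8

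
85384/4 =21346 = 21346.00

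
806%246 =68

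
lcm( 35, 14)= 70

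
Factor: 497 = 7^1*71^1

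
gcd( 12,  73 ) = 1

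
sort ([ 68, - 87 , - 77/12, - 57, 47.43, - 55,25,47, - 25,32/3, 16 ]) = [ -87, - 57 , - 55,-25, - 77/12, 32/3, 16, 25, 47,47.43, 68 ] 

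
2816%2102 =714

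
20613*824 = 16985112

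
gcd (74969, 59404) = 1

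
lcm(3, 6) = 6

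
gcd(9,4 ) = 1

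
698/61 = 11 + 27/61= 11.44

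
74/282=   37/141 = 0.26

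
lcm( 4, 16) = 16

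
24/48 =1/2 = 0.50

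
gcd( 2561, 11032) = 197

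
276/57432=23/4786 =0.00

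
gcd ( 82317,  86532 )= 3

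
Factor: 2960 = 2^4*5^1*37^1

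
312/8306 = 156/4153 = 0.04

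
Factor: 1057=7^1*151^1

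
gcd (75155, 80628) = 1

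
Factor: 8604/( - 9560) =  - 9/10 = - 2^( - 1)*3^2*5^( - 1)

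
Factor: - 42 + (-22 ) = -64=-  2^6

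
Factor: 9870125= 5^3 *281^2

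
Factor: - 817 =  - 19^1*43^1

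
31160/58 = 537 + 7/29  =  537.24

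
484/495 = 44/45 = 0.98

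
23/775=23/775 = 0.03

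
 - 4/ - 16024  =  1/4006 = 0.00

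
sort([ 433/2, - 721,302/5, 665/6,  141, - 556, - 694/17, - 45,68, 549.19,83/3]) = [ - 721, - 556, - 45, - 694/17,83/3, 302/5,68,665/6,141, 433/2, 549.19 ] 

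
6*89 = 534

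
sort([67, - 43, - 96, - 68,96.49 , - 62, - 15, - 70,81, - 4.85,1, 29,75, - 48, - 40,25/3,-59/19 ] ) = [-96 , - 70, - 68, - 62, - 48, - 43, - 40, - 15, - 4.85, - 59/19, 1, 25/3,29,  67,75,81,96.49]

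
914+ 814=1728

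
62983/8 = 62983/8= 7872.88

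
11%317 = 11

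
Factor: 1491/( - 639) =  - 7/3 = -3^ ( - 1)*7^1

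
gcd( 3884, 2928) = 4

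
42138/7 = 42138/7=6019.71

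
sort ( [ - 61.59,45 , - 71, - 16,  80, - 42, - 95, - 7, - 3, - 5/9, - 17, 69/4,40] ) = [  -  95, - 71, - 61.59, - 42, - 17 , - 16, -7 ,  -  3 ,-5/9, 69/4,40, 45, 80 ]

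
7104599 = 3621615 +3482984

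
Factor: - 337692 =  - 2^2*3^1*107^1*263^1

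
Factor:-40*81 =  - 3240  =  - 2^3  *  3^4*5^1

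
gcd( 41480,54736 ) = 8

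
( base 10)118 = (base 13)91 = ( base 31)3P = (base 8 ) 166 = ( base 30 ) 3s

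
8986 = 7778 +1208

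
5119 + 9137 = 14256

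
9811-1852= 7959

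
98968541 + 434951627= 533920168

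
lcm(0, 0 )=0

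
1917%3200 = 1917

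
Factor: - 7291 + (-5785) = -2^2*7^1*467^1 = -13076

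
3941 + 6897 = 10838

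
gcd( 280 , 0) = 280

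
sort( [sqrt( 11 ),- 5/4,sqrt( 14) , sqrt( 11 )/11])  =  [ - 5/4,sqrt ( 11)/11,sqrt(11 ),sqrt( 14)]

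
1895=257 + 1638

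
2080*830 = 1726400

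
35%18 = 17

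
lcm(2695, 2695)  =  2695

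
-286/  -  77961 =22/5997 = 0.00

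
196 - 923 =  - 727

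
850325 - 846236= 4089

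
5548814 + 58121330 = 63670144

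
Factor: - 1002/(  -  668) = 2^( - 1 ) * 3^1 = 3/2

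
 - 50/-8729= 50/8729 = 0.01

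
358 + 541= 899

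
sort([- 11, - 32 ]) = [- 32, - 11]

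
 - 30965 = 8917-39882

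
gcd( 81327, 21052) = 1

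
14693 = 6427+8266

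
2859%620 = 379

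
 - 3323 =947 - 4270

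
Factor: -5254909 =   -  11^2*137^1*317^1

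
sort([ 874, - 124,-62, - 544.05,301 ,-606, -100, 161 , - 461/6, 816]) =[ - 606, - 544.05,  -  124 ,-100 , - 461/6, - 62, 161,  301,816, 874]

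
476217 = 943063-466846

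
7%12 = 7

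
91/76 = 1 + 15/76 = 1.20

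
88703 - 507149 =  - 418446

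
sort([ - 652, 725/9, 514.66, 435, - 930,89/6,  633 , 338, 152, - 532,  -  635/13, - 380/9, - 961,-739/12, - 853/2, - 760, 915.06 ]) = [ - 961, - 930,  -  760, - 652, - 532, - 853/2, - 739/12,  -  635/13, - 380/9,  89/6, 725/9,152, 338, 435, 514.66, 633, 915.06]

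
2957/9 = 2957/9  =  328.56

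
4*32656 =130624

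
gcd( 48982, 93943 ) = 1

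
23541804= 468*50303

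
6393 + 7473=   13866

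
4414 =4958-544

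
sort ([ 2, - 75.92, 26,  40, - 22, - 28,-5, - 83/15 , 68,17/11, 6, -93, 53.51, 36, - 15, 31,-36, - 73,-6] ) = [- 93, - 75.92, - 73, - 36,-28, - 22,-15, - 6, - 83/15,-5, 17/11, 2, 6, 26, 31, 36, 40, 53.51, 68 ] 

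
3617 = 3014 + 603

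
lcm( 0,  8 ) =0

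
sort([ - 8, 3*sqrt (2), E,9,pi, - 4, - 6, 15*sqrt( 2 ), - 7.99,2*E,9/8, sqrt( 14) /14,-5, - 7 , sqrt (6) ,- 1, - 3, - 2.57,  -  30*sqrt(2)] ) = [ - 30 * sqrt(2), - 8,-7.99, - 7, - 6, - 5, - 4, - 3, - 2.57 , - 1,sqrt( 14 )/14, 9/8, sqrt( 6 ), E, pi,  3*sqrt( 2), 2 * E, 9,  15*sqrt (2 ) ]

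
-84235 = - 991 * 85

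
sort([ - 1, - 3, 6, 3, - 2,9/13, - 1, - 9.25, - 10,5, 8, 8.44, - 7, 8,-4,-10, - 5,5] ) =[ - 10, - 10, - 9.25, - 7, - 5, - 4, - 3, - 2,-1, - 1,  9/13,3, 5,5,  6,8, 8,8.44 ] 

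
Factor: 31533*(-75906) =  - 2393543898 = -2^1*3^3*23^1*457^1  *  4217^1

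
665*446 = 296590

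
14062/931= 15 + 97/931 = 15.10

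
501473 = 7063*71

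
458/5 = 91 + 3/5 = 91.60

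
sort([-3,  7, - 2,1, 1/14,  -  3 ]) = [ - 3, - 3, - 2,1/14,  1, 7]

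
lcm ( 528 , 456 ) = 10032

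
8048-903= 7145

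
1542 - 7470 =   -  5928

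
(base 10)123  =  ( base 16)7B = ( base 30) 43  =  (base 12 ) A3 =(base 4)1323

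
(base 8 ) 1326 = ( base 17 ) 28C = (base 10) 726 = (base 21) 1dc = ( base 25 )141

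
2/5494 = 1/2747= 0.00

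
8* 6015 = 48120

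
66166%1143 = 1015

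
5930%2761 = 408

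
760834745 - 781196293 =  - 20361548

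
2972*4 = 11888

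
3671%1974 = 1697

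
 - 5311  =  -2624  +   -2687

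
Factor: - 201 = -3^1*67^1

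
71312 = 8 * 8914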